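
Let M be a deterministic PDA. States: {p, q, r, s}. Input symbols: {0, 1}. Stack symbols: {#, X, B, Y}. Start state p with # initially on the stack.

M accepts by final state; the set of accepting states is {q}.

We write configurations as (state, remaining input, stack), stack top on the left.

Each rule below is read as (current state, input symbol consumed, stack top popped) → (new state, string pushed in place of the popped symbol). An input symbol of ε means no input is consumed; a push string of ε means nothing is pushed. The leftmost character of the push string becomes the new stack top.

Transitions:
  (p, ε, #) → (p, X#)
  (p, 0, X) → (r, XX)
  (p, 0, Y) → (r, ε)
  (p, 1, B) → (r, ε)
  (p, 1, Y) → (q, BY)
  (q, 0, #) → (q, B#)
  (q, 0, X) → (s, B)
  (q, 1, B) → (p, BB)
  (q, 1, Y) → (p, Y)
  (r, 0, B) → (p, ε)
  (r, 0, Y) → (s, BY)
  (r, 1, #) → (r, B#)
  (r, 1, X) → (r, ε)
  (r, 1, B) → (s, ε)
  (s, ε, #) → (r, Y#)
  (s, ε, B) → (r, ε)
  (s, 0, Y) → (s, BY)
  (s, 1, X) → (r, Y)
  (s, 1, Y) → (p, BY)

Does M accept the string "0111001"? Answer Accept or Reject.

(p, 0111001, #)
  ε-move, top #: go to p, push X# → (p, 0111001, X#)
  read 0, top X: go to r, push XX → (r, 111001, XX#)
  read 1, top X: go to r, push ε → (r, 11001, X#)
  read 1, top X: go to r, push ε → (r, 1001, #)
  read 1, top #: go to r, push B# → (r, 001, B#)
  read 0, top B: go to p, push ε → (p, 01, #)
  ε-move, top #: go to p, push X# → (p, 01, X#)
  read 0, top X: go to r, push XX → (r, 1, XX#)
  read 1, top X: go to r, push ε → (r, ε, X#)
All input consumed; state r ∉ F and no further ε-move applies.

Reject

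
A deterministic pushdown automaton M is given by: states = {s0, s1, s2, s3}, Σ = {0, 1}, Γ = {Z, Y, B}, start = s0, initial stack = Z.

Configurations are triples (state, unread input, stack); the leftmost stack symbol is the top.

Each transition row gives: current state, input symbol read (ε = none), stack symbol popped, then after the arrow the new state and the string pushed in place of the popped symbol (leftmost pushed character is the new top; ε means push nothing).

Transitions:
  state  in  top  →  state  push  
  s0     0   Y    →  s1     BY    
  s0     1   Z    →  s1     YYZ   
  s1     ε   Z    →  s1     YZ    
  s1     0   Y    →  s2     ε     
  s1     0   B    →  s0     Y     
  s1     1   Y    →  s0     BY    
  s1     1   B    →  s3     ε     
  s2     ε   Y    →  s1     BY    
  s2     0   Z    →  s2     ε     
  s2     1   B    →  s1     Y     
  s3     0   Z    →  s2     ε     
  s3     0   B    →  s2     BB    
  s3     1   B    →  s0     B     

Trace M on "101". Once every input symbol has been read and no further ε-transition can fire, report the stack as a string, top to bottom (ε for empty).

(s0, 101, Z)
  read 1, top Z: go to s1, push YYZ → (s1, 01, YYZ)
  read 0, top Y: go to s2, push ε → (s2, 1, YZ)
  ε-move, top Y: go to s1, push BY → (s1, 1, BYZ)
  read 1, top B: go to s3, push ε → (s3, ε, YZ)
All input consumed in state s3 with stack YZ.

YZ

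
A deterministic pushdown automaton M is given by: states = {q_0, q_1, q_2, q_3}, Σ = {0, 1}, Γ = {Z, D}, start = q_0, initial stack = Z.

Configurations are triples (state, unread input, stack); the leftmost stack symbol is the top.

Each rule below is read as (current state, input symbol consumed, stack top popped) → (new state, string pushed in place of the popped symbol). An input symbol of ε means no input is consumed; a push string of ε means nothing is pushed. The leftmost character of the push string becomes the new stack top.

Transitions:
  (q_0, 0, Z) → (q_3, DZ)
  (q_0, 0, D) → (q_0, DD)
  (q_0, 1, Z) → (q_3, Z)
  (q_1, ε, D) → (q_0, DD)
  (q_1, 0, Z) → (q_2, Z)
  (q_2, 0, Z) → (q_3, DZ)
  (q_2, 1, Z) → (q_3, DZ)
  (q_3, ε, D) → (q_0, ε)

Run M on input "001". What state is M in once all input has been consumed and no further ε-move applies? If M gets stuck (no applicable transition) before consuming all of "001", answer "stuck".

q_3

(q_0, 001, Z)
  read 0, top Z: go to q_3, push DZ → (q_3, 01, DZ)
  ε-move, top D: go to q_0, push ε → (q_0, 01, Z)
  read 0, top Z: go to q_3, push DZ → (q_3, 1, DZ)
  ε-move, top D: go to q_0, push ε → (q_0, 1, Z)
  read 1, top Z: go to q_3, push Z → (q_3, ε, Z)
All input consumed; M is in state q_3.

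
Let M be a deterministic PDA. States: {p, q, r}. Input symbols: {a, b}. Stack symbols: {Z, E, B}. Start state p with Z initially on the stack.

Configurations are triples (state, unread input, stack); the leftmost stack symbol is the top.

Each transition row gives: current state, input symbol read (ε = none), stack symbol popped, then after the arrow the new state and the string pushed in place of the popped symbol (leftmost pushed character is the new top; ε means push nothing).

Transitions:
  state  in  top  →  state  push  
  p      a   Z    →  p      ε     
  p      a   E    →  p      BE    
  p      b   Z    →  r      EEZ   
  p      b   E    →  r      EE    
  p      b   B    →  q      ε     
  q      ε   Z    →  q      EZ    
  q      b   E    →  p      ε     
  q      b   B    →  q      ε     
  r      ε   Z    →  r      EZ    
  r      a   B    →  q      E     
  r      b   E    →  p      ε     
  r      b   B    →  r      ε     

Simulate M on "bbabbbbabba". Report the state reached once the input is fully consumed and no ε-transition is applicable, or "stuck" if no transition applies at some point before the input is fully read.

p

(p, bbabbbbabba, Z)
  read b, top Z: go to r, push EEZ → (r, babbbbabba, EEZ)
  read b, top E: go to p, push ε → (p, abbbbabba, EZ)
  read a, top E: go to p, push BE → (p, bbbbabba, BEZ)
  read b, top B: go to q, push ε → (q, bbbabba, EZ)
  read b, top E: go to p, push ε → (p, bbabba, Z)
  read b, top Z: go to r, push EEZ → (r, babba, EEZ)
  read b, top E: go to p, push ε → (p, abba, EZ)
  read a, top E: go to p, push BE → (p, bba, BEZ)
  read b, top B: go to q, push ε → (q, ba, EZ)
  read b, top E: go to p, push ε → (p, a, Z)
  read a, top Z: go to p, push ε → (p, ε, ε)
All input consumed; M is in state p.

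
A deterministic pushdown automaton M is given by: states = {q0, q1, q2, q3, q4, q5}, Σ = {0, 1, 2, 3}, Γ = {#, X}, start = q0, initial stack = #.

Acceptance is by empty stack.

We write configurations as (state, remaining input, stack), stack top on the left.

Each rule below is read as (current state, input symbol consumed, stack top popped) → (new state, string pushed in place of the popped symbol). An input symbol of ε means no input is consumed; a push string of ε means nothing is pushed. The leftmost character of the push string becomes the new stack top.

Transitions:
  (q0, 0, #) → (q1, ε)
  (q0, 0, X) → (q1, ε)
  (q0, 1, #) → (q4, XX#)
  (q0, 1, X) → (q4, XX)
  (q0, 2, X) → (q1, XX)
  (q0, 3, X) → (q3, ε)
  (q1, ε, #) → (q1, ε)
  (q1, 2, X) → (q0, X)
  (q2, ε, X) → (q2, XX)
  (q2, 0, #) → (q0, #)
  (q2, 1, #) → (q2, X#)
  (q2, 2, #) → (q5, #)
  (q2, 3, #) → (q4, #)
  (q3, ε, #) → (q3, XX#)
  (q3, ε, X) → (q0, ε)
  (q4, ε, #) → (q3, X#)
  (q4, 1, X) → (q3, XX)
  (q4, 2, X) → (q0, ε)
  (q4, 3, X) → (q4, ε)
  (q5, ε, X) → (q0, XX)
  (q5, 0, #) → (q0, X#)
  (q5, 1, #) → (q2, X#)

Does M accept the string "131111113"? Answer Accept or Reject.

(q0, 131111113, #)
  read 1, top #: go to q4, push XX# → (q4, 31111113, XX#)
  read 3, top X: go to q4, push ε → (q4, 1111113, X#)
  read 1, top X: go to q3, push XX → (q3, 111113, XX#)
  ε-move, top X: go to q0, push ε → (q0, 111113, X#)
  read 1, top X: go to q4, push XX → (q4, 11113, XX#)
  read 1, top X: go to q3, push XX → (q3, 1113, XXX#)
  ε-move, top X: go to q0, push ε → (q0, 1113, XX#)
  read 1, top X: go to q4, push XX → (q4, 113, XXX#)
  read 1, top X: go to q3, push XX → (q3, 13, XXXX#)
  ε-move, top X: go to q0, push ε → (q0, 13, XXX#)
  read 1, top X: go to q4, push XX → (q4, 3, XXXX#)
  read 3, top X: go to q4, push ε → (q4, ε, XXX#)
All input consumed; stack is XXX#, not empty, and no further ε-move applies.

Reject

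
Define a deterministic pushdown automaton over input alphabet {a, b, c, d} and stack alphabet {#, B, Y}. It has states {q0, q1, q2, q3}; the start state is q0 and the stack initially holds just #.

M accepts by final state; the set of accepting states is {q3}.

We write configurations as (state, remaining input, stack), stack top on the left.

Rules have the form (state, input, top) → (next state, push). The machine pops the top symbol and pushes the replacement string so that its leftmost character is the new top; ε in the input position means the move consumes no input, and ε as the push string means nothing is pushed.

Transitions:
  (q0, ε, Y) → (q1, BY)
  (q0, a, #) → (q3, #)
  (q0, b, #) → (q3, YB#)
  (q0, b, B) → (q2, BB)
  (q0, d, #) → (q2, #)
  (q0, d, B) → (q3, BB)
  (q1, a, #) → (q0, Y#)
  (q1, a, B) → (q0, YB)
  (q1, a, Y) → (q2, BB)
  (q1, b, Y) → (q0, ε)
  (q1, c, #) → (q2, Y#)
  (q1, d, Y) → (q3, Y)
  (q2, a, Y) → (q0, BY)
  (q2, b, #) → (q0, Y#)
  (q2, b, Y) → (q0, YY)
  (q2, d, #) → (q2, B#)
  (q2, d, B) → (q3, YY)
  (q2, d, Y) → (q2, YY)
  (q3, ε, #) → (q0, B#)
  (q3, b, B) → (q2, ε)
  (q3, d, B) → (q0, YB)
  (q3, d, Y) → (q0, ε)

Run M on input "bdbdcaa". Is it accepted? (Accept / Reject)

(q0, bdbdcaa, #)
  read b, top #: go to q3, push YB# → (q3, dbdcaa, YB#)
  read d, top Y: go to q0, push ε → (q0, bdcaa, B#)
  read b, top B: go to q2, push BB → (q2, dcaa, BB#)
  read d, top B: go to q3, push YY → (q3, caa, YYB#)
No transition applies at (q3, caa, YYB#); input not fully consumed.

Reject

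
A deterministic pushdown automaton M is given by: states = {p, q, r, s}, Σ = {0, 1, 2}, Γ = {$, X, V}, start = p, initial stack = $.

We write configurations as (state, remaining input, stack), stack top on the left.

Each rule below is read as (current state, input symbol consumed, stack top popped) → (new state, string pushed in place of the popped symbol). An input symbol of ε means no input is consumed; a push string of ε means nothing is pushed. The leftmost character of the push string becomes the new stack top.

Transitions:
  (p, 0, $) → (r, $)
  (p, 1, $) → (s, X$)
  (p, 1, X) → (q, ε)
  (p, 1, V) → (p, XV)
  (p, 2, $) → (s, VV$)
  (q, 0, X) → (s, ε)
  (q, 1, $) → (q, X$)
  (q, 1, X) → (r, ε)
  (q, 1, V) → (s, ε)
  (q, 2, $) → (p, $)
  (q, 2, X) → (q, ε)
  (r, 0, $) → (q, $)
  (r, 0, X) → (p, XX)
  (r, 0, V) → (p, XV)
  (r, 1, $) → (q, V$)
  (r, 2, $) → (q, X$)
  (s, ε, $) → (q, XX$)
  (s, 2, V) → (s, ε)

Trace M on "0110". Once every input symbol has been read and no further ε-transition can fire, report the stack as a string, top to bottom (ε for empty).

(p, 0110, $) ⊢ (r, 110, $) ⊢ (q, 10, V$) ⊢ (s, 0, $) ⊢ (q, 0, XX$) ⊢ (s, ε, X$)
All input consumed in state s with stack X$.

X$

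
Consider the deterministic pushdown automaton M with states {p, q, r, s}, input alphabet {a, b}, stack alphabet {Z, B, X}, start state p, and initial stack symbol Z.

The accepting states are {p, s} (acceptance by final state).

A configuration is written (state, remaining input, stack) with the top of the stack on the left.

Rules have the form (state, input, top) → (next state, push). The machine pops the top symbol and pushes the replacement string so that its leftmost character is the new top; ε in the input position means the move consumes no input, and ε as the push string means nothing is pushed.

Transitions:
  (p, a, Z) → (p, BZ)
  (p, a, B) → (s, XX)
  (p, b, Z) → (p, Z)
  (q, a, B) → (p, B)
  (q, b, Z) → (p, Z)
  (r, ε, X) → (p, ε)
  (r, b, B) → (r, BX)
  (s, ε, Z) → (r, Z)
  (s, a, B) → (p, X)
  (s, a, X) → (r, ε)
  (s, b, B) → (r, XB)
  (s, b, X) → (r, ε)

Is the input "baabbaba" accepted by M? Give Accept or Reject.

(p, baabbaba, Z)
  read b, top Z: go to p, push Z → (p, aabbaba, Z)
  read a, top Z: go to p, push BZ → (p, abbaba, BZ)
  read a, top B: go to s, push XX → (s, bbaba, XXZ)
  read b, top X: go to r, push ε → (r, baba, XZ)
  ε-move, top X: go to p, push ε → (p, baba, Z)
  read b, top Z: go to p, push Z → (p, aba, Z)
  read a, top Z: go to p, push BZ → (p, ba, BZ)
No transition applies at (p, ba, BZ); input not fully consumed.

Reject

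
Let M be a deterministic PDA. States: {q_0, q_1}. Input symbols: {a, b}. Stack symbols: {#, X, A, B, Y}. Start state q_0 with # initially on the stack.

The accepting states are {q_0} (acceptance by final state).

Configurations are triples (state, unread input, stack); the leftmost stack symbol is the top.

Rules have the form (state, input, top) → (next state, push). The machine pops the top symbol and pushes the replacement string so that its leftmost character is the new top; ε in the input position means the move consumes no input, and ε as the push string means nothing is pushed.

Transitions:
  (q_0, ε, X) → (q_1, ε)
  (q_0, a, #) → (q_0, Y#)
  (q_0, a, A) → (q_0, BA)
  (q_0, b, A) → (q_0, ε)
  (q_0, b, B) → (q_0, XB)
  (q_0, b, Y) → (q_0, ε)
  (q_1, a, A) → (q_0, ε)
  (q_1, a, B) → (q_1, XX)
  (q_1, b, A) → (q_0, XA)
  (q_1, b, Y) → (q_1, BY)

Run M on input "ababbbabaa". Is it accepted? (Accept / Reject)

(q_0, ababbbabaa, #) ⊢ (q_0, babbbabaa, Y#) ⊢ (q_0, abbbabaa, #) ⊢ (q_0, bbbabaa, Y#) ⊢ (q_0, bbabaa, #)
No transition applies at (q_0, bbabaa, #); input not fully consumed.

Reject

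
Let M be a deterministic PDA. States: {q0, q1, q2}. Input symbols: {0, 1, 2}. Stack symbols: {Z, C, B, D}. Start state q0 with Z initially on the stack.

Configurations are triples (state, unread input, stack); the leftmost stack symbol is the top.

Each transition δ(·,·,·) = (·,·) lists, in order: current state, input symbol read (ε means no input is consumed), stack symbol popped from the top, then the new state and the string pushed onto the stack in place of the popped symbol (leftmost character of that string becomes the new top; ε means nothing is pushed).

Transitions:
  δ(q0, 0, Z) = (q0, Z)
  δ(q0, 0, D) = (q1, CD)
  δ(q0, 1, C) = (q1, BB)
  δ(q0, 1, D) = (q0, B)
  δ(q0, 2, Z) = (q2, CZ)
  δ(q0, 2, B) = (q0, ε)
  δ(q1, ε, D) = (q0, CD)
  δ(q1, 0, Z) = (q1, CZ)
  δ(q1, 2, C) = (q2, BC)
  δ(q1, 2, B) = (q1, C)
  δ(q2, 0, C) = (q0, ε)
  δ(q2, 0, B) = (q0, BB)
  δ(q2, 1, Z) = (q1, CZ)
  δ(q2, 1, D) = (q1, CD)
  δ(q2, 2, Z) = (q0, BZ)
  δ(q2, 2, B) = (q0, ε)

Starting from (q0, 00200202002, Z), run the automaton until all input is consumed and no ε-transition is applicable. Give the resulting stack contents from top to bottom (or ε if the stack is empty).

(q0, 00200202002, Z) ⊢ (q0, 0200202002, Z) ⊢ (q0, 200202002, Z) ⊢ (q2, 00202002, CZ) ⊢ (q0, 0202002, Z) ⊢ (q0, 202002, Z) ⊢ (q2, 02002, CZ) ⊢ (q0, 2002, Z) ⊢ (q2, 002, CZ) ⊢ (q0, 02, Z) ⊢ (q0, 2, Z) ⊢ (q2, ε, CZ)
All input consumed in state q2 with stack CZ.

CZ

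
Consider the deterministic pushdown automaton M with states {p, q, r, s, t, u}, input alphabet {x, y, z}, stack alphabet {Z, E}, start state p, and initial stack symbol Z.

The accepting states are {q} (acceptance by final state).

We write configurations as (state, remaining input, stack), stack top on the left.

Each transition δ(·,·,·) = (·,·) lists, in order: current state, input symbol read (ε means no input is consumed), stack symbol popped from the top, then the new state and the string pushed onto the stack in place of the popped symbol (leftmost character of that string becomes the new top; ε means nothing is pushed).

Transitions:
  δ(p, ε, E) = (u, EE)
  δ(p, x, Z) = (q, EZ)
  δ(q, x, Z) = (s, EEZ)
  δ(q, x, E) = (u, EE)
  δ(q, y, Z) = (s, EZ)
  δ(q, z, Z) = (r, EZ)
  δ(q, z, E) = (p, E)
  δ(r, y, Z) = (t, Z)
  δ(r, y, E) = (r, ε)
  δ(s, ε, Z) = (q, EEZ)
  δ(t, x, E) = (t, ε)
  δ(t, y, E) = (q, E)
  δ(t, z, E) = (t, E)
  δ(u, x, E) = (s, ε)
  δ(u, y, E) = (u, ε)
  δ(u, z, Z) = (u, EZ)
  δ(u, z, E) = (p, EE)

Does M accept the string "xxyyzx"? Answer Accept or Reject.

(p, xxyyzx, Z)
  read x, top Z: go to q, push EZ → (q, xyyzx, EZ)
  read x, top E: go to u, push EE → (u, yyzx, EEZ)
  read y, top E: go to u, push ε → (u, yzx, EZ)
  read y, top E: go to u, push ε → (u, zx, Z)
  read z, top Z: go to u, push EZ → (u, x, EZ)
  read x, top E: go to s, push ε → (s, ε, Z)
  ε-move, top Z: go to q, push EEZ → (q, ε, EEZ)
All input consumed; state q ∈ F.

Accept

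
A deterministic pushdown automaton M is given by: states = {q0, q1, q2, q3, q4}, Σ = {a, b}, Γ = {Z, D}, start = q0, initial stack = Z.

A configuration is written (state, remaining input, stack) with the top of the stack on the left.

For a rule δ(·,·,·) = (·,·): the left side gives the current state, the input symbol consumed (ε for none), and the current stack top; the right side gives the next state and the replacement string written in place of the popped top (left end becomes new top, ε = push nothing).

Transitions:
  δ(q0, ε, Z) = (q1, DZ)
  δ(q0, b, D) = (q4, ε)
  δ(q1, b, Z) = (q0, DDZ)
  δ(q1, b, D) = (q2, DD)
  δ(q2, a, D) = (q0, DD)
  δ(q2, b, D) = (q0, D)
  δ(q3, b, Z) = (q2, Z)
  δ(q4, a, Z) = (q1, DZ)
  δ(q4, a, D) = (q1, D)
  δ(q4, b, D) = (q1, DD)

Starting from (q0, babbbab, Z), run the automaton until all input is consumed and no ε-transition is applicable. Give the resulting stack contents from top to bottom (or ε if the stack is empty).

DDDDZ

(q0, babbbab, Z)
  ε-move, top Z: go to q1, push DZ → (q1, babbbab, DZ)
  read b, top D: go to q2, push DD → (q2, abbbab, DDZ)
  read a, top D: go to q0, push DD → (q0, bbbab, DDDZ)
  read b, top D: go to q4, push ε → (q4, bbab, DDZ)
  read b, top D: go to q1, push DD → (q1, bab, DDDZ)
  read b, top D: go to q2, push DD → (q2, ab, DDDDZ)
  read a, top D: go to q0, push DD → (q0, b, DDDDDZ)
  read b, top D: go to q4, push ε → (q4, ε, DDDDZ)
All input consumed in state q4 with stack DDDDZ.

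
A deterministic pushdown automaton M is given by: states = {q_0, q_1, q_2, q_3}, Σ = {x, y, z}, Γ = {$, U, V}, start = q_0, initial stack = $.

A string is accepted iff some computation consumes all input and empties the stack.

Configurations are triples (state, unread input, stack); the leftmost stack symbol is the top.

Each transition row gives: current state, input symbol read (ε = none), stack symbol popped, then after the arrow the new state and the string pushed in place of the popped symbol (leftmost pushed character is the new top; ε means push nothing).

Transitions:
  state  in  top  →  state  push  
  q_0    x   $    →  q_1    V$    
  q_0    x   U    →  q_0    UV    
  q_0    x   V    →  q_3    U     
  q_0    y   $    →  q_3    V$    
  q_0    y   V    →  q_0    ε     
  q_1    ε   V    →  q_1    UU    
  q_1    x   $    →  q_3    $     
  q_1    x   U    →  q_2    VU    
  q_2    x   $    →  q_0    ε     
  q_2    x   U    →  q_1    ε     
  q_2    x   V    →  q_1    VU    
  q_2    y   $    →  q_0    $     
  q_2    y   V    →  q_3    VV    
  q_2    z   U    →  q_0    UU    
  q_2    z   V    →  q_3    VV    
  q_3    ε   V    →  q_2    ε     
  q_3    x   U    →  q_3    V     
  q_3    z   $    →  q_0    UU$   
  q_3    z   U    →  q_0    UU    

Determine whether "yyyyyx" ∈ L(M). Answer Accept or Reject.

(q_0, yyyyyx, $) ⊢ (q_3, yyyyx, V$) ⊢ (q_2, yyyyx, $) ⊢ (q_0, yyyx, $) ⊢ (q_3, yyx, V$) ⊢ (q_2, yyx, $) ⊢ (q_0, yx, $) ⊢ (q_3, x, V$) ⊢ (q_2, x, $) ⊢ (q_0, ε, ε)
All input consumed and the stack is empty.

Accept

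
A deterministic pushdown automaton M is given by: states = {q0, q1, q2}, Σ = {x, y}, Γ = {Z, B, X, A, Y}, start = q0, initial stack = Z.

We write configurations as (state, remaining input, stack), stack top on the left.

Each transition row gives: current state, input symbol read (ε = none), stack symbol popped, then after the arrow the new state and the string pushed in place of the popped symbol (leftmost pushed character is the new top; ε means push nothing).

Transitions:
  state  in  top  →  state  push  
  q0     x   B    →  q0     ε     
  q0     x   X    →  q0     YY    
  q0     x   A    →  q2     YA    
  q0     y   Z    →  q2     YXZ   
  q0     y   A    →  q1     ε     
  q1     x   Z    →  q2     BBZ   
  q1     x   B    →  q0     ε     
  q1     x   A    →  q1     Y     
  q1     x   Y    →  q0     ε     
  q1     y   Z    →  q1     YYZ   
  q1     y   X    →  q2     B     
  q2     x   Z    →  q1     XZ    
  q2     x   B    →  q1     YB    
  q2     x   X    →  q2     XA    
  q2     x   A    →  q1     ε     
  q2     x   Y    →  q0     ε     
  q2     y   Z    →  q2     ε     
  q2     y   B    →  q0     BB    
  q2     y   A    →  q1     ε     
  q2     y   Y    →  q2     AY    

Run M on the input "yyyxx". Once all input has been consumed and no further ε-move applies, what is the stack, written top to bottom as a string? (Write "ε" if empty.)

(q0, yyyxx, Z)
  read y, top Z: go to q2, push YXZ → (q2, yyxx, YXZ)
  read y, top Y: go to q2, push AY → (q2, yxx, AYXZ)
  read y, top A: go to q1, push ε → (q1, xx, YXZ)
  read x, top Y: go to q0, push ε → (q0, x, XZ)
  read x, top X: go to q0, push YY → (q0, ε, YYZ)
All input consumed in state q0 with stack YYZ.

YYZ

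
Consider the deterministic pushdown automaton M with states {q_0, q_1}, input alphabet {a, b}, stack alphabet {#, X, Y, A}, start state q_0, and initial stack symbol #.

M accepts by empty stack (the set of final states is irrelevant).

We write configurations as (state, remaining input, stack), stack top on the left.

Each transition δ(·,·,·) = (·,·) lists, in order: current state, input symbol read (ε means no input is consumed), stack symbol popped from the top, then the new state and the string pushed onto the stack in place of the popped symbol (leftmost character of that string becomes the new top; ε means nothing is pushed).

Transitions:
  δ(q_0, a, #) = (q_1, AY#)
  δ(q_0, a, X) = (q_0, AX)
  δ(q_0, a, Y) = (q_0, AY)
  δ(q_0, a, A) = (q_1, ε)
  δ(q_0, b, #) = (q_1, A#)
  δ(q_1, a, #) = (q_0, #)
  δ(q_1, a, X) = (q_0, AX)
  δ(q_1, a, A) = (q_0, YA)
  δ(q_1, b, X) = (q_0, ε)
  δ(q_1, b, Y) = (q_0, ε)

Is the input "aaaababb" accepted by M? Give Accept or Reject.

(q_0, aaaababb, #)
  read a, top #: go to q_1, push AY# → (q_1, aaababb, AY#)
  read a, top A: go to q_0, push YA → (q_0, aababb, YAY#)
  read a, top Y: go to q_0, push AY → (q_0, ababb, AYAY#)
  read a, top A: go to q_1, push ε → (q_1, babb, YAY#)
  read b, top Y: go to q_0, push ε → (q_0, abb, AY#)
  read a, top A: go to q_1, push ε → (q_1, bb, Y#)
  read b, top Y: go to q_0, push ε → (q_0, b, #)
  read b, top #: go to q_1, push A# → (q_1, ε, A#)
All input consumed; stack is A#, not empty, and no further ε-move applies.

Reject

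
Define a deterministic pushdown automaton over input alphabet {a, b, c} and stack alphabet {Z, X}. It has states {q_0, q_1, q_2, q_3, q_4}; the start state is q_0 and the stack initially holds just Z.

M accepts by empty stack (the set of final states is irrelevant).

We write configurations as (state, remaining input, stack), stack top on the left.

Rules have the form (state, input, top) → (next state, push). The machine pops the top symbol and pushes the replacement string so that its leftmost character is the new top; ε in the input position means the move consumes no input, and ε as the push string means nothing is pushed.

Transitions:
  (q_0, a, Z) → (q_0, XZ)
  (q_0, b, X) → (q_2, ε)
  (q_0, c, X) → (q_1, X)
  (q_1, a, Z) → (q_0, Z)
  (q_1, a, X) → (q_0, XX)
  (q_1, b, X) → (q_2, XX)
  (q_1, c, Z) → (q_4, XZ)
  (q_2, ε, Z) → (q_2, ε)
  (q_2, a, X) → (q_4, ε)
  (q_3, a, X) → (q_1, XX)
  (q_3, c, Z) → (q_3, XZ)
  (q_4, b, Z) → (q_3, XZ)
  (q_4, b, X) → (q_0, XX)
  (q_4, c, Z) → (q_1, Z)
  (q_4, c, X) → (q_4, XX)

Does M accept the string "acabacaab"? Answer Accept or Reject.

(q_0, acabacaab, Z) ⊢ (q_0, cabacaab, XZ) ⊢ (q_1, abacaab, XZ) ⊢ (q_0, bacaab, XXZ) ⊢ (q_2, acaab, XZ) ⊢ (q_4, caab, Z) ⊢ (q_1, aab, Z) ⊢ (q_0, ab, Z) ⊢ (q_0, b, XZ) ⊢ (q_2, ε, Z) ⊢ (q_2, ε, ε)
All input consumed and the stack is empty.

Accept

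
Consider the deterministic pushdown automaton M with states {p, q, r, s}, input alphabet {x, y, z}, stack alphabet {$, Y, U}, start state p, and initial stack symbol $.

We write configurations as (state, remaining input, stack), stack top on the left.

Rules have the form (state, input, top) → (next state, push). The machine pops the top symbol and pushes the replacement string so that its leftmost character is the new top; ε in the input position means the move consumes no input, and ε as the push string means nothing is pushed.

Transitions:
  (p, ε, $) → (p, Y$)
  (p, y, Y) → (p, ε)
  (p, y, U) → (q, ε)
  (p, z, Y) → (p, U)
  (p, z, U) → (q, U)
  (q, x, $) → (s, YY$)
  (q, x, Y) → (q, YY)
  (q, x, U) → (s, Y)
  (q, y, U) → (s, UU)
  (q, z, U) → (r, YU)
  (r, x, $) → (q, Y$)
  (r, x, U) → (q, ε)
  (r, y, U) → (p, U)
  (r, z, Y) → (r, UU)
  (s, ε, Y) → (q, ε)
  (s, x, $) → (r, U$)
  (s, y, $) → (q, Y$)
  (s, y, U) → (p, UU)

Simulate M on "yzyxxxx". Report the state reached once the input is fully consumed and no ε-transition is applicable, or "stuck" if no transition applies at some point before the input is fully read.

(p, yzyxxxx, $) ⊢ (p, yzyxxxx, Y$) ⊢ (p, zyxxxx, $) ⊢ (p, zyxxxx, Y$) ⊢ (p, yxxxx, U$) ⊢ (q, xxxx, $) ⊢ (s, xxx, YY$) ⊢ (q, xxx, Y$) ⊢ (q, xx, YY$) ⊢ (q, x, YYY$) ⊢ (q, ε, YYYY$)
All input consumed; M is in state q.

q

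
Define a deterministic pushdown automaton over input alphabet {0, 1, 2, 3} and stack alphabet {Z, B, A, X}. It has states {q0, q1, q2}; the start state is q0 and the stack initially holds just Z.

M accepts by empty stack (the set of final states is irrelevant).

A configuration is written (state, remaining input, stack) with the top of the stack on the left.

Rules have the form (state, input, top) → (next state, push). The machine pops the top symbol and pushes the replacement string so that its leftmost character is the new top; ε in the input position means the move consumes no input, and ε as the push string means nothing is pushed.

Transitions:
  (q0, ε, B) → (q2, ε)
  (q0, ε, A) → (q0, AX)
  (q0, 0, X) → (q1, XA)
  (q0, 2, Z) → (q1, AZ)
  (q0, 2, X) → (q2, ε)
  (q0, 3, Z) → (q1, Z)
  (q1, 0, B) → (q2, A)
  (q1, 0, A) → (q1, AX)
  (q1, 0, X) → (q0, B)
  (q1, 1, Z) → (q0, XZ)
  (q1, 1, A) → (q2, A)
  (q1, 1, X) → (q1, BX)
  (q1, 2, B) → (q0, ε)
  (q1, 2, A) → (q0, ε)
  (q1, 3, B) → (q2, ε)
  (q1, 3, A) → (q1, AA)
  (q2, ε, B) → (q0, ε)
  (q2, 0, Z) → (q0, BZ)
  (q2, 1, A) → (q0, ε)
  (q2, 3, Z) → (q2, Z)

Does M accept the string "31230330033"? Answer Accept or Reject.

(q0, 31230330033, Z) ⊢ (q1, 1230330033, Z) ⊢ (q0, 230330033, XZ) ⊢ (q2, 30330033, Z) ⊢ (q2, 0330033, Z) ⊢ (q0, 330033, BZ) ⊢ (q2, 330033, Z) ⊢ (q2, 30033, Z) ⊢ (q2, 0033, Z) ⊢ (q0, 033, BZ) ⊢ (q2, 033, Z) ⊢ (q0, 33, BZ) ⊢ (q2, 33, Z) ⊢ (q2, 3, Z) ⊢ (q2, ε, Z)
All input consumed; stack is Z, not empty, and no further ε-move applies.

Reject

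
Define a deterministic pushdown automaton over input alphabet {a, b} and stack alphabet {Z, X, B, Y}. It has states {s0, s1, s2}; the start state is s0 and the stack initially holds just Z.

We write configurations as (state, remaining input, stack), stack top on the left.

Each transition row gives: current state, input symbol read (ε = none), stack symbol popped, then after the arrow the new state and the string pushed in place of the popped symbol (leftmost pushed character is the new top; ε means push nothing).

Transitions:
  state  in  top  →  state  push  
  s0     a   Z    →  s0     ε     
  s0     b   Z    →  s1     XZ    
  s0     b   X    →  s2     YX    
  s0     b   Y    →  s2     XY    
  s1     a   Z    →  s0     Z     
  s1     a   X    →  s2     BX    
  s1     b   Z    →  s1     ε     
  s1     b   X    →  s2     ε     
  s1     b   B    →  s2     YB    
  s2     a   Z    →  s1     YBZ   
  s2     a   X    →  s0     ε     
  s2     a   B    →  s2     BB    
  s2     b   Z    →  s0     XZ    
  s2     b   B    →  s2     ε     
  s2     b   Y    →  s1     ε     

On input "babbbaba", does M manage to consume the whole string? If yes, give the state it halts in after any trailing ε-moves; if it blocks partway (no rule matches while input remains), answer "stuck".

stuck

(s0, babbbaba, Z) ⊢ (s1, abbbaba, XZ) ⊢ (s2, bbbaba, BXZ) ⊢ (s2, bbaba, XZ)
No transition for (s2, b, top X); M blocks with input bbaba remaining.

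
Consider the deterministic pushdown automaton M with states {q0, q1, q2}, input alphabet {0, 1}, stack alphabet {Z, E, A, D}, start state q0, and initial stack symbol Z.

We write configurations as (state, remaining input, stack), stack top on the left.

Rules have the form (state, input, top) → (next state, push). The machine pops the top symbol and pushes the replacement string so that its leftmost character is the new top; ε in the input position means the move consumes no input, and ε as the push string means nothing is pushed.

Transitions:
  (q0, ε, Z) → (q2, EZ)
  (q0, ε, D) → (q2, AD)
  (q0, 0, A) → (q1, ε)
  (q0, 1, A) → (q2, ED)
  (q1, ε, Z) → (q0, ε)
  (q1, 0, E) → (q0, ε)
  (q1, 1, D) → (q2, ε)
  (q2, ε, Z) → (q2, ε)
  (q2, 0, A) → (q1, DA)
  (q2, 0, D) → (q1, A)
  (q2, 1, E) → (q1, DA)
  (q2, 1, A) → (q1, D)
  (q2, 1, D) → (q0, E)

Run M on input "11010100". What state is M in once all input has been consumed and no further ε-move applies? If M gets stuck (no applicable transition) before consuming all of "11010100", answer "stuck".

(q0, 11010100, Z)
  ε-move, top Z: go to q2, push EZ → (q2, 11010100, EZ)
  read 1, top E: go to q1, push DA → (q1, 1010100, DAZ)
  read 1, top D: go to q2, push ε → (q2, 010100, AZ)
  read 0, top A: go to q1, push DA → (q1, 10100, DAZ)
  read 1, top D: go to q2, push ε → (q2, 0100, AZ)
  read 0, top A: go to q1, push DA → (q1, 100, DAZ)
  read 1, top D: go to q2, push ε → (q2, 00, AZ)
  read 0, top A: go to q1, push DA → (q1, 0, DAZ)
No transition for (q1, 0, top D); M blocks with input 0 remaining.

stuck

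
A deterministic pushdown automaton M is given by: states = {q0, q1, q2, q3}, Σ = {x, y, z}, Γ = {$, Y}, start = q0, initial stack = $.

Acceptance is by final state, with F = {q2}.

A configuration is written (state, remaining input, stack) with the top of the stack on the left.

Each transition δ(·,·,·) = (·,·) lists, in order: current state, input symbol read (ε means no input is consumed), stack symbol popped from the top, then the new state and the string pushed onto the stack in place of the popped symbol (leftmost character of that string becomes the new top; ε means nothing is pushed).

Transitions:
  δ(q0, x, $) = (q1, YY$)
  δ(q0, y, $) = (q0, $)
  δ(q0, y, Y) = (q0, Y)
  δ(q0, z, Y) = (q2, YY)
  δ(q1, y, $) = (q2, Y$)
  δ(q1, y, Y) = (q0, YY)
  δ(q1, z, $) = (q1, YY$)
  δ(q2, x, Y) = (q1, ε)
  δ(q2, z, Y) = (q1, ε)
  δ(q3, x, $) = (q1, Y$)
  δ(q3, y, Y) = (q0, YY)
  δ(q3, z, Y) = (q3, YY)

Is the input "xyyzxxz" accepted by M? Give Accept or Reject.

Reject

(q0, xyyzxxz, $)
  read x, top $: go to q1, push YY$ → (q1, yyzxxz, YY$)
  read y, top Y: go to q0, push YY → (q0, yzxxz, YYY$)
  read y, top Y: go to q0, push Y → (q0, zxxz, YYY$)
  read z, top Y: go to q2, push YY → (q2, xxz, YYYY$)
  read x, top Y: go to q1, push ε → (q1, xz, YYY$)
No transition applies at (q1, xz, YYY$); input not fully consumed.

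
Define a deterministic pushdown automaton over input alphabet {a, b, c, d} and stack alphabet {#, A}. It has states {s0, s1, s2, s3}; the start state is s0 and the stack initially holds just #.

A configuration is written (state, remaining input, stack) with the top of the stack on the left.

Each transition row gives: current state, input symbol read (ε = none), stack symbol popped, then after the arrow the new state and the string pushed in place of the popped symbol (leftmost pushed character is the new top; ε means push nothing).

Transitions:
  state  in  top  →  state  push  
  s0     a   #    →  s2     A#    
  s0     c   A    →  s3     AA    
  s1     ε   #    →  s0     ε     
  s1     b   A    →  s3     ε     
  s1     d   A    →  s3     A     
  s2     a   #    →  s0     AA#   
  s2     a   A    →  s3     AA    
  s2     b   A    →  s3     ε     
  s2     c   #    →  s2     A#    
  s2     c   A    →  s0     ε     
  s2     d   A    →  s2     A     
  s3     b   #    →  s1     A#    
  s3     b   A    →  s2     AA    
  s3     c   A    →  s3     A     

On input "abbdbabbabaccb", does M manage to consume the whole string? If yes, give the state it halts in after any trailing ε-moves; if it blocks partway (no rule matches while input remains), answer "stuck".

(s0, abbdbabbabaccb, #) ⊢ (s2, bbdbabbabaccb, A#) ⊢ (s3, bdbabbabaccb, #) ⊢ (s1, dbabbabaccb, A#) ⊢ (s3, babbabaccb, A#) ⊢ (s2, abbabaccb, AA#) ⊢ (s3, bbabaccb, AAA#) ⊢ (s2, babaccb, AAAA#) ⊢ (s3, abaccb, AAA#)
No transition for (s3, a, top A); M blocks with input abaccb remaining.

stuck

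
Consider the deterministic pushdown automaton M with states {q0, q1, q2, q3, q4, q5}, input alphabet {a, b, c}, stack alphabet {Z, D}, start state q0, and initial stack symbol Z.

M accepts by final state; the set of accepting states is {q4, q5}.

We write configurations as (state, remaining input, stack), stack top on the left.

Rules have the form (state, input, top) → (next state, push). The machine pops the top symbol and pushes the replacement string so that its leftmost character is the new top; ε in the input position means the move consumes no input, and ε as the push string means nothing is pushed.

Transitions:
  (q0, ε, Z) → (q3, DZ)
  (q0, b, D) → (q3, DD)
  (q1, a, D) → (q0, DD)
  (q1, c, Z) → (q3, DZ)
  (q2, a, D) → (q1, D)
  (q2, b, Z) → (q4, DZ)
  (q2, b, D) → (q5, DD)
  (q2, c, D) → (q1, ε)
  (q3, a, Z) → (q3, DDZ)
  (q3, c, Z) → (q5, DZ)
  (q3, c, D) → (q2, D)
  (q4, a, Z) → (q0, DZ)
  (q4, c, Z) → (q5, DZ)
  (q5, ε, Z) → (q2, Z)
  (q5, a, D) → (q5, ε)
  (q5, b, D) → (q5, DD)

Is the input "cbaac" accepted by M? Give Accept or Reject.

Reject

(q0, cbaac, Z) ⊢ (q3, cbaac, DZ) ⊢ (q2, baac, DZ) ⊢ (q5, aac, DDZ) ⊢ (q5, ac, DZ) ⊢ (q5, c, Z) ⊢ (q2, c, Z)
No transition applies at (q2, c, Z); input not fully consumed.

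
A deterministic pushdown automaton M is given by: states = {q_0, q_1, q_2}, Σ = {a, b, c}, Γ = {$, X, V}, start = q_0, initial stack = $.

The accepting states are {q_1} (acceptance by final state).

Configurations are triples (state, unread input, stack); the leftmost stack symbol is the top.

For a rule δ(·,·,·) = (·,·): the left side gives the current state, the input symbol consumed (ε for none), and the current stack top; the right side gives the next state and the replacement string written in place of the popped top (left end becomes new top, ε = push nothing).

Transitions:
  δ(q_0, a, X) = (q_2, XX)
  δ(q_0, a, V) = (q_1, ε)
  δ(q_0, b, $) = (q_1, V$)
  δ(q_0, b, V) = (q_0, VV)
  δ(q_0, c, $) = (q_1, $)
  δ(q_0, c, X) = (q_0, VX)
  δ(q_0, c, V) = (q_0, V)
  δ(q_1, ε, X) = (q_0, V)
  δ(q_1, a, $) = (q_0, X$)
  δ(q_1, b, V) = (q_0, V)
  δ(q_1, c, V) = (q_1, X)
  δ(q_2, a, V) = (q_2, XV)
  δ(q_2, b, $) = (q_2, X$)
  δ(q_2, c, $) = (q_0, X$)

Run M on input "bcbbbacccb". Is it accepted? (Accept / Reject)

Reject

(q_0, bcbbbacccb, $)
  read b, top $: go to q_1, push V$ → (q_1, cbbbacccb, V$)
  read c, top V: go to q_1, push X → (q_1, bbbacccb, X$)
  ε-move, top X: go to q_0, push V → (q_0, bbbacccb, V$)
  read b, top V: go to q_0, push VV → (q_0, bbacccb, VV$)
  read b, top V: go to q_0, push VV → (q_0, bacccb, VVV$)
  read b, top V: go to q_0, push VV → (q_0, acccb, VVVV$)
  read a, top V: go to q_1, push ε → (q_1, cccb, VVV$)
  read c, top V: go to q_1, push X → (q_1, ccb, XVV$)
  ε-move, top X: go to q_0, push V → (q_0, ccb, VVV$)
  read c, top V: go to q_0, push V → (q_0, cb, VVV$)
  read c, top V: go to q_0, push V → (q_0, b, VVV$)
  read b, top V: go to q_0, push VV → (q_0, ε, VVVV$)
All input consumed; state q_0 ∉ F and no further ε-move applies.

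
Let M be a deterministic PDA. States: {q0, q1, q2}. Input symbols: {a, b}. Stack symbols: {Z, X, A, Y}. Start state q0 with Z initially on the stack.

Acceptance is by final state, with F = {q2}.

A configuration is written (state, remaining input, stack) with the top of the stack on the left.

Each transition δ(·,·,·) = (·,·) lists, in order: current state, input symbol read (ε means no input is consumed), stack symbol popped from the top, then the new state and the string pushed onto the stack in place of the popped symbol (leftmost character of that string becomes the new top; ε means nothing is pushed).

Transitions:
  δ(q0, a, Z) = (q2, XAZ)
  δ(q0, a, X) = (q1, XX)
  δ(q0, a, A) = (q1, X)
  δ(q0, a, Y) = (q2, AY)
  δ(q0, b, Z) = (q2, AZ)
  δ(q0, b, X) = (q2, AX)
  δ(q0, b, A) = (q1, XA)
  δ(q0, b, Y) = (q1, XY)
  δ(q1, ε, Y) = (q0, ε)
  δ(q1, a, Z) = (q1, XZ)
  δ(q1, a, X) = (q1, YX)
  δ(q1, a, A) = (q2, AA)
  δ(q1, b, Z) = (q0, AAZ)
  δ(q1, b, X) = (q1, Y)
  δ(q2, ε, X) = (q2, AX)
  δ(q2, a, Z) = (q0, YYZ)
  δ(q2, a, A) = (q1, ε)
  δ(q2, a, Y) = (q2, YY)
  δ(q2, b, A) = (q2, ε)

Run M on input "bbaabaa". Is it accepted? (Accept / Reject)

Accept

(q0, bbaabaa, Z) ⊢ (q2, baabaa, AZ) ⊢ (q2, aabaa, Z) ⊢ (q0, abaa, YYZ) ⊢ (q2, baa, AYYZ) ⊢ (q2, aa, YYZ) ⊢ (q2, a, YYYZ) ⊢ (q2, ε, YYYYZ)
All input consumed; state q2 ∈ F.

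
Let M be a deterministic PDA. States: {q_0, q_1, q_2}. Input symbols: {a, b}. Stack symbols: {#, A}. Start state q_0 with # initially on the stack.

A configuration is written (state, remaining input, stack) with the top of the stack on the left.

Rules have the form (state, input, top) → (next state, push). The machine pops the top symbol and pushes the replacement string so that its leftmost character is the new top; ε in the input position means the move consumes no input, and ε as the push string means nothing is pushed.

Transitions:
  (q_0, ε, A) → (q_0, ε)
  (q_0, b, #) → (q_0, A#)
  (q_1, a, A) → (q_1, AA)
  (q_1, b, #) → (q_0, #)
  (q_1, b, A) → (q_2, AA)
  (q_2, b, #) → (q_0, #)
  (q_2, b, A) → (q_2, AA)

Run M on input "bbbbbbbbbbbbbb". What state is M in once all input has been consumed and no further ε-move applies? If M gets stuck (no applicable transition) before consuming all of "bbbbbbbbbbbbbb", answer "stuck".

q_0

(q_0, bbbbbbbbbbbbbb, #)
  read b, top #: go to q_0, push A# → (q_0, bbbbbbbbbbbbb, A#)
  ε-move, top A: go to q_0, push ε → (q_0, bbbbbbbbbbbbb, #)
  read b, top #: go to q_0, push A# → (q_0, bbbbbbbbbbbb, A#)
  ε-move, top A: go to q_0, push ε → (q_0, bbbbbbbbbbbb, #)
  read b, top #: go to q_0, push A# → (q_0, bbbbbbbbbbb, A#)
  ε-move, top A: go to q_0, push ε → (q_0, bbbbbbbbbbb, #)
  read b, top #: go to q_0, push A# → (q_0, bbbbbbbbbb, A#)
  ε-move, top A: go to q_0, push ε → (q_0, bbbbbbbbbb, #)
  read b, top #: go to q_0, push A# → (q_0, bbbbbbbbb, A#)
  ε-move, top A: go to q_0, push ε → (q_0, bbbbbbbbb, #)
  read b, top #: go to q_0, push A# → (q_0, bbbbbbbb, A#)
  ε-move, top A: go to q_0, push ε → (q_0, bbbbbbbb, #)
  read b, top #: go to q_0, push A# → (q_0, bbbbbbb, A#)
  ε-move, top A: go to q_0, push ε → (q_0, bbbbbbb, #)
  read b, top #: go to q_0, push A# → (q_0, bbbbbb, A#)
  ε-move, top A: go to q_0, push ε → (q_0, bbbbbb, #)
  read b, top #: go to q_0, push A# → (q_0, bbbbb, A#)
  ε-move, top A: go to q_0, push ε → (q_0, bbbbb, #)
  read b, top #: go to q_0, push A# → (q_0, bbbb, A#)
  ε-move, top A: go to q_0, push ε → (q_0, bbbb, #)
  read b, top #: go to q_0, push A# → (q_0, bbb, A#)
  ε-move, top A: go to q_0, push ε → (q_0, bbb, #)
  read b, top #: go to q_0, push A# → (q_0, bb, A#)
  ε-move, top A: go to q_0, push ε → (q_0, bb, #)
  read b, top #: go to q_0, push A# → (q_0, b, A#)
  ε-move, top A: go to q_0, push ε → (q_0, b, #)
  read b, top #: go to q_0, push A# → (q_0, ε, A#)
  ε-move, top A: go to q_0, push ε → (q_0, ε, #)
All input consumed; M is in state q_0.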